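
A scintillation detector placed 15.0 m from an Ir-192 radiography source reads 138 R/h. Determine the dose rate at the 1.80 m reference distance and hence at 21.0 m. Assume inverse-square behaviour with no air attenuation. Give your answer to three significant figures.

Using I₁d₁² = I₂d₂²,
At 1.80 m: (15.0/1.80)² = 69.44, so 138 × 69.44 = 9583 R/h
At 21.0 m: 9583 × (1.80/21.0)² = 9583 × 0.007347 = 70.41 R/h.

9580 R/h; 70.4 R/h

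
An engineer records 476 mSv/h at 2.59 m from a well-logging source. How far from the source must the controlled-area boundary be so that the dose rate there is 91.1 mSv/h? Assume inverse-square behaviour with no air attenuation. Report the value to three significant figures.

Using I₁d₁² = I₂d₂², d₂ = d₁·√(I₁/I₂).
I₁/I₂ = 476/91.1 = 5.225, so d₂ = 2.59 × √5.225 = 5.920 m.

5.92 m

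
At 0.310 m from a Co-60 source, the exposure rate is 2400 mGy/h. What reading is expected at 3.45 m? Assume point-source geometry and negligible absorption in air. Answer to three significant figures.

Intensity scales as (d₁/d₂)², so the rate at 3.45 m is
(0.310/3.45)² = 0.008074, so 2400 × 0.008074 = 19.38 mGy/h.

19.4 mGy/h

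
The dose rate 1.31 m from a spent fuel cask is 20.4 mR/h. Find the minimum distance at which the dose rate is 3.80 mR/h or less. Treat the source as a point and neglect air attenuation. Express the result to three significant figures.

3.04 m

By the inverse-square law, d₂ = d₁·√(I₁/I₂).
I₁/I₂ = 20.4/3.80 = 5.368, so d₂ = 1.31 × √5.368 = 3.035 m.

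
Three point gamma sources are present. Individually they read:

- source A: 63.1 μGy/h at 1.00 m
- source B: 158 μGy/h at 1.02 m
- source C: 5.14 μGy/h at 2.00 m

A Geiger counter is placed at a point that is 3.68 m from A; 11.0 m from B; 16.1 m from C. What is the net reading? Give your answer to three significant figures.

6.10 μGy/h

By superposition, sum each source's inverse-square contribution:
A: 63.1 × (1.00/3.68)² = 4.659 μGy/h
B: 158 × (1.02/11.0)² = 1.359 μGy/h
C: 5.14 × (2.00/16.1)² = 0.07932 μGy/h
Total = 4.659 + 1.359 + 0.07932 = 6.097 μGy/h.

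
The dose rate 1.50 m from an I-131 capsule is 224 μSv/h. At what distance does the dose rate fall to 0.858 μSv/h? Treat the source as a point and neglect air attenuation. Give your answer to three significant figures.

By the inverse-square law, d₂ = d₁·√(I₁/I₂).
I₁/I₂ = 224/0.858 = 261.1, so d₂ = 1.50 × √261.1 = 24.24 m.

24.2 m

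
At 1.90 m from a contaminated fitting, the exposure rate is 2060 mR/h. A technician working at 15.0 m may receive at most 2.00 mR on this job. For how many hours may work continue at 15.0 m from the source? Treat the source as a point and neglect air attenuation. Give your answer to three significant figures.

0.0605 h

By the inverse-square law, rate at 15.0 m:
(1.90/15.0)² = 0.01604, so 2060 × 0.01604 = 33.04 mR/h.
Stay time = 2.00 mR ÷ 33.04 mR/h = 0.06053 h.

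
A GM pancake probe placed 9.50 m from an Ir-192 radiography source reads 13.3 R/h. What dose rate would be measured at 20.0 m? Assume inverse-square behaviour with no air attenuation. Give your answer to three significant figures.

Applying the 1/r² law, scaling from 9.50 m to 20.0 m:
13.3 × (9.50/20.0)² = 13.3 × 0.2256 = 3.000 R/h.

3.00 R/h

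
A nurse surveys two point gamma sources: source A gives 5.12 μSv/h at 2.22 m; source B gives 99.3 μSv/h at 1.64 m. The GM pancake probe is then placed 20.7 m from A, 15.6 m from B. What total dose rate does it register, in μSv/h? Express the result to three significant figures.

Each source contributes Iᵢ·(dᵢ/rᵢ)²; contributions add.
A: 5.12 × (2.22/20.7)² = 0.05889 μSv/h
B: 99.3 × (1.64/15.6)² = 1.097 μSv/h
Total = 0.05889 + 1.097 = 1.156 μSv/h.

1.16 μSv/h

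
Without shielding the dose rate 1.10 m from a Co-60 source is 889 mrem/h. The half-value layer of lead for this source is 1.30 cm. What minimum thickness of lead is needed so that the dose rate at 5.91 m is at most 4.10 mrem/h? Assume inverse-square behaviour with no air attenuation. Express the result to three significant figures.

At 5.91 m, distance alone gives (1.10/5.91)² = 0.03464, so 889 × 0.03464 = 30.79 mrem/h.
Further attenuation needed: 30.79/4.10 = 7.510.
n = log₂(7.510) = 2.909 half-value layers.
Thickness = 2.909 × 1.30 cm = 3.782 cm.

3.78 cm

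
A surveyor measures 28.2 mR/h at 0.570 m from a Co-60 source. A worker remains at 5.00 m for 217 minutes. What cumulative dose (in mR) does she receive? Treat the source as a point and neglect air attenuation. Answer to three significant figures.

1.33 mR

Using I₁d₁² = I₂d₂², rate at 5.00 m:
28.2 × (0.570/5.00)² = 28.2 × 0.01300 = 0.3666 mR/h.
Dose = rate × time = 0.3666 mR/h × 3.617 h = 1.326 mR.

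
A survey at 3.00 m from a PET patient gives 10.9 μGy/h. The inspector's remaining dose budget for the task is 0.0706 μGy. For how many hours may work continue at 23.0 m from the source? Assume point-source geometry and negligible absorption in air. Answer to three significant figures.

Using I₁d₁² = I₂d₂², rate at 23.0 m:
(3.00/23.0)² = 0.01701, so 10.9 × 0.01701 = 0.1854 μGy/h.
Stay time = 0.0706 μGy ÷ 0.1854 μGy/h = 0.3808 h.

0.381 h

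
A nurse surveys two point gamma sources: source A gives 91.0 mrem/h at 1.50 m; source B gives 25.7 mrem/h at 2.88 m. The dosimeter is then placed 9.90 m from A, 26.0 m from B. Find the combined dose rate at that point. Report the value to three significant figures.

2.40 mrem/h

Each source contributes Iᵢ·(dᵢ/rᵢ)²; contributions add.
A: 91.0 × (1.50/9.90)² = 2.089 mrem/h
B: 25.7 × (2.88/26.0)² = 0.3153 mrem/h
Total = 2.089 + 0.3153 = 2.404 mrem/h.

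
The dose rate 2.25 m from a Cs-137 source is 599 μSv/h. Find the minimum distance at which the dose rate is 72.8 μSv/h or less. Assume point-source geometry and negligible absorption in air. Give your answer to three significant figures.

Using I₁d₁² = I₂d₂², d₂ = d₁·√(I₁/I₂).
I₁/I₂ = 599/72.8 = 8.228, so d₂ = 2.25 × √8.228 = 6.454 m.

6.45 m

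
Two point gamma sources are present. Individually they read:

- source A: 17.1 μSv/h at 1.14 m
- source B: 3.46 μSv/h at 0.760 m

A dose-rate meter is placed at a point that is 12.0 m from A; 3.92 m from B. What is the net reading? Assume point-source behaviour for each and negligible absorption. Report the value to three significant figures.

Each source contributes Iᵢ·(dᵢ/rᵢ)²; contributions add.
A: 17.1 × (1.14/12.0)² = 0.1543 μSv/h
B: 3.46 × (0.760/3.92)² = 0.1301 μSv/h
Total = 0.1543 + 0.1301 = 0.2844 μSv/h.

0.284 μSv/h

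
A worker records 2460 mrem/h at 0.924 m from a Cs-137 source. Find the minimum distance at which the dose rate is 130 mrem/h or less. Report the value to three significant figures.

4.02 m

Applying the 1/r² law, d₂ = d₁·√(I₁/I₂).
I₁/I₂ = 2460/130 = 18.92, so d₂ = 0.924 × √18.92 = 4.019 m.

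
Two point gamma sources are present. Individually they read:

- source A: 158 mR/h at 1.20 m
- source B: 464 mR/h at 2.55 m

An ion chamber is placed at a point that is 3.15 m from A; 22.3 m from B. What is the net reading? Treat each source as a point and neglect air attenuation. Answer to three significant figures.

29.0 mR/h

By superposition, sum each source's inverse-square contribution:
A: 158 × (1.20/3.15)² = 22.93 mR/h
B: 464 × (2.55/22.3)² = 6.067 mR/h
Total = 22.93 + 6.067 = 29.00 mR/h.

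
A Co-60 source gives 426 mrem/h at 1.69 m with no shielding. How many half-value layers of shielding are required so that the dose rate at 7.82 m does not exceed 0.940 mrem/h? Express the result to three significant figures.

At 7.82 m, distance alone gives (1.69/7.82)² = 0.04670, so 426 × 0.04670 = 19.89 mrem/h.
Further attenuation needed: 19.89/0.940 = 21.16.
n = log₂(21.16) = 4.403 half-value layers.

4.40 half-value layers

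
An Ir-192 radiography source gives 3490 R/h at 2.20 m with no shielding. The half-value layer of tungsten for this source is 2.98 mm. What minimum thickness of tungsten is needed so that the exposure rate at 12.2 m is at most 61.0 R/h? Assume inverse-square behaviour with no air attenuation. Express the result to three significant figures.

At 12.2 m, distance alone gives 3490 × (2.20/12.2)² = 3490 × 0.03252 = 113.5 R/h.
Further attenuation needed: 113.5/61.0 = 1.861.
n = log₂(1.861) = 0.8961 half-value layers.
Thickness = 0.8961 × 2.98 mm = 2.670 mm.

2.67 mm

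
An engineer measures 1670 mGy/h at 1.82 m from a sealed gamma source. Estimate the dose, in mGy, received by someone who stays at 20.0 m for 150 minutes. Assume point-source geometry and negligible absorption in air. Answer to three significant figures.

Since intensity falls as 1/r², rate at 20.0 m:
1670 × (1.82/20.0)² = 1670 × 0.008281 = 13.83 mGy/h.
Dose = rate × time = 13.83 mGy/h × 2.500 h = 34.58 mGy.

34.6 mGy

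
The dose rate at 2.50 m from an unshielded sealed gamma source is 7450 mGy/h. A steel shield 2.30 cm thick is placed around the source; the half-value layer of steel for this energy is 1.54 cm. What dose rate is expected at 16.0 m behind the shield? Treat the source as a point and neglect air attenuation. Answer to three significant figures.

Distance alone: 7450 × (2.50/16.0)² = 7450 × 0.02441 = 181.9 mGy/h.
Shield: 2.30/1.54 = 1.494 half-value layers → attenuation 2^(−1.494) = 0.3550.
Combined: 181.9 × 0.3550 = 64.57 mGy/h.

64.6 mGy/h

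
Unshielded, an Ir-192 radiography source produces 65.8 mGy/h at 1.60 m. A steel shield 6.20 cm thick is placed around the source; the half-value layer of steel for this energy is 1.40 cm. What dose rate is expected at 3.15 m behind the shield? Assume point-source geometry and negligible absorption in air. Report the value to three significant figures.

Distance alone: 65.8 × (1.60/3.15)² = 65.8 × 0.2580 = 16.98 mGy/h.
Shield: 6.20/1.40 = 4.429 half-value layers → attenuation 2^(−4.429) = 0.04642.
Combined: 16.98 × 0.04642 = 0.7882 mGy/h.

0.788 mGy/h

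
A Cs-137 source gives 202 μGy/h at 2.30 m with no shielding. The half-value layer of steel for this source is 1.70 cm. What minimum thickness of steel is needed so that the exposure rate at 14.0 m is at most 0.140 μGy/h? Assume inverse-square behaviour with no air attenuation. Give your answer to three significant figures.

At 14.0 m, distance alone gives (2.30/14.0)² = 0.02699, so 202 × 0.02699 = 5.452 μGy/h.
Further attenuation needed: 5.452/0.140 = 38.94.
n = log₂(38.94) = 5.283 half-value layers.
Thickness = 5.283 × 1.70 cm = 8.981 cm.

8.98 cm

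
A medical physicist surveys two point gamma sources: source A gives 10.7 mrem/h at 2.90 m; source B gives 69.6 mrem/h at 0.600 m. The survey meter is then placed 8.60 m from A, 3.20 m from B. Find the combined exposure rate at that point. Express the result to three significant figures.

By superposition, sum each source's inverse-square contribution:
A: 10.7 × (2.90/8.60)² = 1.217 mrem/h
B: 69.6 × (0.600/3.20)² = 2.447 mrem/h
Total = 1.217 + 2.447 = 3.664 mrem/h.

3.66 mrem/h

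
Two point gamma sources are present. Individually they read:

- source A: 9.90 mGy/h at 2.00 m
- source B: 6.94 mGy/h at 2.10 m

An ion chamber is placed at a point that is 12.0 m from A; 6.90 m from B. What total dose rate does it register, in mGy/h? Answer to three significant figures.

0.918 mGy/h

By superposition, sum each source's inverse-square contribution:
A: 9.90 × (2.00/12.0)² = 0.2750 mGy/h
B: 6.94 × (2.10/6.90)² = 0.6428 mGy/h
Total = 0.2750 + 0.6428 = 0.9178 mGy/h.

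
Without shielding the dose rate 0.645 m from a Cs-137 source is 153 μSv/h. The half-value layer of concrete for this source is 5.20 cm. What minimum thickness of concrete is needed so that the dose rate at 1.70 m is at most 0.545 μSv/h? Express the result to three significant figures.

27.8 cm

At 1.70 m, distance alone gives (0.645/1.70)² = 0.1440, so 153 × 0.1440 = 22.03 μSv/h.
Further attenuation needed: 22.03/0.545 = 40.42.
n = log₂(40.42) = 5.337 half-value layers.
Thickness = 5.337 × 5.20 cm = 27.75 cm.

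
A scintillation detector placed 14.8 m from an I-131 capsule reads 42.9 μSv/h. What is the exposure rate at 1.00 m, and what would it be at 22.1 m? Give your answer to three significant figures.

9400 μSv/h; 19.2 μSv/h

Since intensity falls as 1/r²,
At 1.00 m: 42.9 × (14.8/1.00)² = 42.9 × 219.0 = 9395 μSv/h
At 22.1 m: 9395 × (1.00/22.1)² = 9395 × 0.002047 = 19.23 μSv/h.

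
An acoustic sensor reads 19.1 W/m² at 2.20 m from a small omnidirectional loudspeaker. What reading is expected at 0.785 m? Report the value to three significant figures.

150 W/m²

Intensity scales as (d₁/d₂)², so the rate at 0.785 m is
19.1 × (2.20/0.785)² = 19.1 × 7.854 = 150.0 W/m².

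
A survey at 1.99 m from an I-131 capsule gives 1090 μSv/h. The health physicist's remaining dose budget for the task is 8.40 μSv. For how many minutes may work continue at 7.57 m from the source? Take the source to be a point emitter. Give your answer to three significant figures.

6.69 min

Using I₁d₁² = I₂d₂², rate at 7.57 m:
(1.99/7.57)² = 0.06911, so 1090 × 0.06911 = 75.33 μSv/h.
Stay time = 8.40 μSv ÷ 75.33 μSv/h = 0.1115 h = 6.690 min.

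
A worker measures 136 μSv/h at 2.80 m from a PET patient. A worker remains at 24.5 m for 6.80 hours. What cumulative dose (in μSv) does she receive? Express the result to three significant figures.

12.1 μSv

By the inverse-square law, rate at 24.5 m:
(2.80/24.5)² = 0.01306, so 136 × 0.01306 = 1.776 μSv/h.
Dose = rate × time = 1.776 μSv/h × 6.800 h = 12.08 μSv.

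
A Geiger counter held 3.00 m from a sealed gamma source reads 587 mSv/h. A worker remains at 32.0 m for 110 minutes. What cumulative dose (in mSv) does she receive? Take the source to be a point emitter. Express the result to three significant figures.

9.46 mSv

Applying the 1/r² law, rate at 32.0 m:
587 × (3.00/32.0)² = 587 × 0.008789 = 5.159 mSv/h.
Dose = rate × time = 5.159 mSv/h × 1.833 h = 9.456 mSv.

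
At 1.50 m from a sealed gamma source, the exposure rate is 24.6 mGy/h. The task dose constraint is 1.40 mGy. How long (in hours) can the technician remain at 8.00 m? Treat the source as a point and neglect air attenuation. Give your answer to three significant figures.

1.62 h

By the inverse-square law, rate at 8.00 m:
(1.50/8.00)² = 0.03516, so 24.6 × 0.03516 = 0.8649 mGy/h.
Stay time = 1.40 mGy ÷ 0.8649 mGy/h = 1.619 h.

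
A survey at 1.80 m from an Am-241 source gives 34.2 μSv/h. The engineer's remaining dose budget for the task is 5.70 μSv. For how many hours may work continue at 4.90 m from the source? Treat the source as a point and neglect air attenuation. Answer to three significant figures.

1.24 h

By the inverse-square law, rate at 4.90 m:
34.2 × (1.80/4.90)² = 34.2 × 0.1349 = 4.614 μSv/h.
Stay time = 5.70 μSv ÷ 4.614 μSv/h = 1.235 h.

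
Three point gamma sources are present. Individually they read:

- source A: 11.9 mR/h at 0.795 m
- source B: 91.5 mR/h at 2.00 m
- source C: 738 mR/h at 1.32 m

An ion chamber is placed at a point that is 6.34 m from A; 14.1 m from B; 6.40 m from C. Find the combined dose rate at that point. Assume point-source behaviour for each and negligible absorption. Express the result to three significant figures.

By superposition, sum each source's inverse-square contribution:
A: 11.9 × (0.795/6.34)² = 0.1871 mR/h
B: 91.5 × (2.00/14.1)² = 1.841 mR/h
C: 738 × (1.32/6.40)² = 31.39 mR/h
Total = 0.1871 + 1.841 + 31.39 = 33.42 mR/h.

33.4 mR/h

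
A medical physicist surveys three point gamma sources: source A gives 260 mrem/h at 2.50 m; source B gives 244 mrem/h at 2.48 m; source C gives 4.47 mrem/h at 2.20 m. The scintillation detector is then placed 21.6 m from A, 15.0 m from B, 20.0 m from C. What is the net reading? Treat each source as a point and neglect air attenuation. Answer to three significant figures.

10.2 mrem/h

By superposition, sum each source's inverse-square contribution:
A: 260 × (2.50/21.6)² = 3.483 mrem/h
B: 244 × (2.48/15.0)² = 6.670 mrem/h
C: 4.47 × (2.20/20.0)² = 0.05409 mrem/h
Total = 3.483 + 6.670 + 0.05409 = 10.21 mrem/h.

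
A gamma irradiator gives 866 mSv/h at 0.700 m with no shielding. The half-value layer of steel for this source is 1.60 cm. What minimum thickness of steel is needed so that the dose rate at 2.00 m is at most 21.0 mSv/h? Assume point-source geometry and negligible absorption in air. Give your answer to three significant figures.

At 2.00 m, distance alone gives (0.700/2.00)² = 0.1225, so 866 × 0.1225 = 106.1 mSv/h.
Further attenuation needed: 106.1/21.0 = 5.052.
n = log₂(5.052) = 2.337 half-value layers.
Thickness = 2.337 × 1.60 cm = 3.739 cm.

3.74 cm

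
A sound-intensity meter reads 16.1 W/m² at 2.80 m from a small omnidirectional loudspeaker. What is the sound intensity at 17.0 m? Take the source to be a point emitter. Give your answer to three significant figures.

Applying the 1/r² law, the rate at 17.0 m is
16.1 × (2.80/17.0)² = 16.1 × 0.02713 = 0.4368 W/m².

0.437 W/m²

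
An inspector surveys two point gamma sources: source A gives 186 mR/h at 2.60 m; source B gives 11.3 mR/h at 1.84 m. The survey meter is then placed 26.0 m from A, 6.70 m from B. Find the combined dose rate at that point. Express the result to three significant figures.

By superposition, sum each source's inverse-square contribution:
A: 186 × (2.60/26.0)² = 1.860 mR/h
B: 11.3 × (1.84/6.70)² = 0.8522 mR/h
Total = 1.860 + 0.8522 = 2.712 mR/h.

2.71 mR/h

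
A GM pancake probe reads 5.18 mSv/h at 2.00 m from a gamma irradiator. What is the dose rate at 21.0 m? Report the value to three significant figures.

0.0470 mSv/h

Applying the 1/r² law, the rate at 21.0 m is
(2.00/21.0)² = 0.009070, so 5.18 × 0.009070 = 0.04698 mSv/h.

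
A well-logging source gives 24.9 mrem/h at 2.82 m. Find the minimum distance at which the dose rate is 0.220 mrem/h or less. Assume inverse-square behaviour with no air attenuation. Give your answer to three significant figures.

30.0 m

Intensity scales as (d₁/d₂)², so d₂ = d₁·√(I₁/I₂).
I₁/I₂ = 24.9/0.220 = 113.2, so d₂ = 2.82 × √113.2 = 30.00 m.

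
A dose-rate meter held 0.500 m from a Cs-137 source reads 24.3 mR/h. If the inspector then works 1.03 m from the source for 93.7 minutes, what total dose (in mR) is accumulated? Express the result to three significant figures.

8.94 mR

Applying the 1/r² law, rate at 1.03 m:
24.3 × (0.500/1.03)² = 24.3 × 0.2356 = 5.725 mR/h.
Dose = rate × time = 5.725 mR/h × 1.562 h = 8.942 mR.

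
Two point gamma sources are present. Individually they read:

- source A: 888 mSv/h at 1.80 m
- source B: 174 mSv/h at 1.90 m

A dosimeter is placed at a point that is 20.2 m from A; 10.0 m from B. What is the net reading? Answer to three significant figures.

By superposition, sum each source's inverse-square contribution:
A: 888 × (1.80/20.2)² = 7.051 mSv/h
B: 174 × (1.90/10.0)² = 6.281 mSv/h
Total = 7.051 + 6.281 = 13.33 mSv/h.

13.3 mSv/h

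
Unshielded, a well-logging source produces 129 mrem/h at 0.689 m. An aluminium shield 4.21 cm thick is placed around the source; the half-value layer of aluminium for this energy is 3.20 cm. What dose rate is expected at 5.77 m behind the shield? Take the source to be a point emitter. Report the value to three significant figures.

0.739 mrem/h

Distance alone: 129 × (0.689/5.77)² = 129 × 0.01426 = 1.840 mrem/h.
Shield: 4.21/3.20 = 1.316 half-value layers → attenuation 2^(−1.316) = 0.4016.
Combined: 1.840 × 0.4016 = 0.7389 mrem/h.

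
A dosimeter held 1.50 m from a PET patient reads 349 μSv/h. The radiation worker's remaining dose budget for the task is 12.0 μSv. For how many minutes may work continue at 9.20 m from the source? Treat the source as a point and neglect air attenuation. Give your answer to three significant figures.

77.6 min

Applying the 1/r² law, rate at 9.20 m:
(1.50/9.20)² = 0.02658, so 349 × 0.02658 = 9.276 μSv/h.
Stay time = 12.0 μSv ÷ 9.276 μSv/h = 1.294 h = 77.64 min.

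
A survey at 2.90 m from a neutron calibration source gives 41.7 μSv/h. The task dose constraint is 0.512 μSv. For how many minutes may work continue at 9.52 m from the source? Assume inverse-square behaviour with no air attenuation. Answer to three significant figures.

7.94 min

By the inverse-square law, rate at 9.52 m:
(2.90/9.52)² = 0.09279, so 41.7 × 0.09279 = 3.869 μSv/h.
Stay time = 0.512 μSv ÷ 3.869 μSv/h = 0.1323 h = 7.938 min.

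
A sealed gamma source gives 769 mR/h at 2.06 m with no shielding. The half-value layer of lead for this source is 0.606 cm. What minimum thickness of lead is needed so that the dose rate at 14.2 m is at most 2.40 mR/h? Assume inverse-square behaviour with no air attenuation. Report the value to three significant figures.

1.67 cm

At 14.2 m, distance alone gives 769 × (2.06/14.2)² = 769 × 0.02105 = 16.19 mR/h.
Further attenuation needed: 16.19/2.40 = 6.746.
n = log₂(6.746) = 2.754 half-value layers.
Thickness = 2.754 × 0.606 cm = 1.669 cm.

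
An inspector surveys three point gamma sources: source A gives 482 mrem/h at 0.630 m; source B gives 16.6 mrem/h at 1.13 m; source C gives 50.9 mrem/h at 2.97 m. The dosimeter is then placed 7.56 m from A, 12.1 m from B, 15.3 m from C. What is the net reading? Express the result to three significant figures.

5.41 mrem/h

Each source contributes Iᵢ·(dᵢ/rᵢ)²; contributions add.
A: 482 × (0.630/7.56)² = 3.347 mrem/h
B: 16.6 × (1.13/12.1)² = 0.1448 mrem/h
C: 50.9 × (2.97/15.3)² = 1.918 mrem/h
Total = 3.347 + 0.1448 + 1.918 = 5.410 mrem/h.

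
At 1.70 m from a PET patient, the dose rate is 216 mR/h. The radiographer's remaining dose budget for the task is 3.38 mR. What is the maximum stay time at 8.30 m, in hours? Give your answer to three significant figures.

Since intensity falls as 1/r², rate at 8.30 m:
216 × (1.70/8.30)² = 216 × 0.04195 = 9.061 mR/h.
Stay time = 3.38 mR ÷ 9.061 mR/h = 0.3730 h.

0.373 h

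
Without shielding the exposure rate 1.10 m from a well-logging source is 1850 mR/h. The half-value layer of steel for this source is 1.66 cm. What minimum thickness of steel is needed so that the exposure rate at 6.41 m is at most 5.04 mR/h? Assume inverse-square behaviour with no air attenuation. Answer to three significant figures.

At 6.41 m, distance alone gives 1850 × (1.10/6.41)² = 1850 × 0.02945 = 54.48 mR/h.
Further attenuation needed: 54.48/5.04 = 10.81.
n = log₂(10.81) = 3.434 half-value layers.
Thickness = 3.434 × 1.66 cm = 5.700 cm.

5.70 cm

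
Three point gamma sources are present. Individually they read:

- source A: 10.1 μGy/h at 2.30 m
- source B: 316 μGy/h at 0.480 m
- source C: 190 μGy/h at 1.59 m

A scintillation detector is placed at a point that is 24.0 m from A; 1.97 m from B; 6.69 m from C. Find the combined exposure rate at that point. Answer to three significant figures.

29.6 μGy/h

By superposition, sum each source's inverse-square contribution:
A: 10.1 × (2.30/24.0)² = 0.09276 μGy/h
B: 316 × (0.480/1.97)² = 18.76 μGy/h
C: 190 × (1.59/6.69)² = 10.73 μGy/h
Total = 0.09276 + 18.76 + 10.73 = 29.58 μGy/h.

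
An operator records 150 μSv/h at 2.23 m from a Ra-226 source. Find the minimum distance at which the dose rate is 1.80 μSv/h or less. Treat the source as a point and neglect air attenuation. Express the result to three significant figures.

20.4 m

Using I₁d₁² = I₂d₂², d₂ = d₁·√(I₁/I₂).
I₁/I₂ = 150/1.80 = 83.33, so d₂ = 2.23 × √83.33 = 20.36 m.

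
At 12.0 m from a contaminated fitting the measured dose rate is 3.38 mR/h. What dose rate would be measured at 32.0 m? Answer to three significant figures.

0.475 mR/h

Using I₁d₁² = I₂d₂², scaling from 12.0 m to 32.0 m:
(12.0/32.0)² = 0.1406, so 3.38 × 0.1406 = 0.4752 mR/h.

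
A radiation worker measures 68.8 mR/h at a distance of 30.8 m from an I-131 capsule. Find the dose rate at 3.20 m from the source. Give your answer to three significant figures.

6370 mR/h

Using I₁d₁² = I₂d₂², the rate at 3.20 m is
(30.8/3.20)² = 92.64, so 68.8 × 92.64 = 6374 mR/h.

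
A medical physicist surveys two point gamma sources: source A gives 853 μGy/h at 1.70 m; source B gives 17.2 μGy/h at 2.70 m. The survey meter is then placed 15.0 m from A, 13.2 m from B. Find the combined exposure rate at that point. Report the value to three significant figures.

Each source contributes Iᵢ·(dᵢ/rᵢ)²; contributions add.
A: 853 × (1.70/15.0)² = 10.96 μGy/h
B: 17.2 × (2.70/13.2)² = 0.7196 μGy/h
Total = 10.96 + 0.7196 = 11.68 μGy/h.

11.7 μGy/h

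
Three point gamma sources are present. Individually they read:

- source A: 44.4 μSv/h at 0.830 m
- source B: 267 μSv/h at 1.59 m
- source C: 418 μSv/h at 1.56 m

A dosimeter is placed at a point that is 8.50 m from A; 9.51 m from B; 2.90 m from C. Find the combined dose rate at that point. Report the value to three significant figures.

By superposition, sum each source's inverse-square contribution:
A: 44.4 × (0.830/8.50)² = 0.4234 μSv/h
B: 267 × (1.59/9.51)² = 7.464 μSv/h
C: 418 × (1.56/2.90)² = 121.0 μSv/h
Total = 0.4234 + 7.464 + 121.0 = 128.9 μSv/h.

129 μSv/h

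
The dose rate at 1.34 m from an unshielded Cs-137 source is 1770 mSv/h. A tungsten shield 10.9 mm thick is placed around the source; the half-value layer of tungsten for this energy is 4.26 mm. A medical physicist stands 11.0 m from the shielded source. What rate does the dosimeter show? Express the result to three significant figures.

Distance alone: 1770 × (1.34/11.0)² = 1770 × 0.01484 = 26.27 mSv/h.
Shield: 10.9/4.26 = 2.559 half-value layers → attenuation 2^(−2.559) = 0.1697.
Combined: 26.27 × 0.1697 = 4.458 mSv/h.

4.46 mSv/h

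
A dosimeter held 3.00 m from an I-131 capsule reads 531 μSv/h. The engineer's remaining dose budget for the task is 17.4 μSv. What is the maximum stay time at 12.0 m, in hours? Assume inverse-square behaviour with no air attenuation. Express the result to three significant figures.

By the inverse-square law, rate at 12.0 m:
531 × (3.00/12.0)² = 531 × 0.06250 = 33.19 μSv/h.
Stay time = 17.4 μSv ÷ 33.19 μSv/h = 0.5243 h.

0.524 h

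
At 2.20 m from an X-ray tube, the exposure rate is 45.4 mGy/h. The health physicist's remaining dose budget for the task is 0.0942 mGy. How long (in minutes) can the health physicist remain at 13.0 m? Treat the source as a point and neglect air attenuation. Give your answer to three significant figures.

Intensity scales as (d₁/d₂)², so rate at 13.0 m:
45.4 × (2.20/13.0)² = 45.4 × 0.02864 = 1.300 mGy/h.
Stay time = 0.0942 mGy ÷ 1.300 mGy/h = 0.07246 h = 4.348 min.

4.35 min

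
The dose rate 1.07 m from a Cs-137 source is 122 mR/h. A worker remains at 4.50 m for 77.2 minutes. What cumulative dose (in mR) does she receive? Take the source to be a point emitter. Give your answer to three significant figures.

8.88 mR

Using I₁d₁² = I₂d₂², rate at 4.50 m:
122 × (1.07/4.50)² = 122 × 0.05654 = 6.898 mR/h.
Dose = rate × time = 6.898 mR/h × 1.287 h = 8.878 mR.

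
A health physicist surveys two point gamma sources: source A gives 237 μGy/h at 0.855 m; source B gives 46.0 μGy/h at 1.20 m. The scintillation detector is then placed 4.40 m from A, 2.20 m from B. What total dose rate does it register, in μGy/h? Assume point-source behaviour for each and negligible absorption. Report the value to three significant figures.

22.6 μGy/h

Each source contributes Iᵢ·(dᵢ/rᵢ)²; contributions add.
A: 237 × (0.855/4.40)² = 8.949 μGy/h
B: 46.0 × (1.20/2.20)² = 13.69 μGy/h
Total = 8.949 + 13.69 = 22.64 μGy/h.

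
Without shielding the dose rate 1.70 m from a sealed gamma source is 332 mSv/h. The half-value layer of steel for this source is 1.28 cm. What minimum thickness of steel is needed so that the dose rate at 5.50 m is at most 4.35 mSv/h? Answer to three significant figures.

At 5.50 m, distance alone gives (1.70/5.50)² = 0.09554, so 332 × 0.09554 = 31.72 mSv/h.
Further attenuation needed: 31.72/4.35 = 7.292.
n = log₂(7.292) = 2.866 half-value layers.
Thickness = 2.866 × 1.28 cm = 3.668 cm.

3.67 cm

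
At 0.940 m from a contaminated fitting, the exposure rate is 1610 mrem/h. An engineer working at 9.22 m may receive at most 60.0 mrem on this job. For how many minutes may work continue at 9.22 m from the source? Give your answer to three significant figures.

Since intensity falls as 1/r², rate at 9.22 m:
(0.940/9.22)² = 0.01039, so 1610 × 0.01039 = 16.73 mrem/h.
Stay time = 60.0 mrem ÷ 16.73 mrem/h = 3.586 h = 215.2 min.

215 min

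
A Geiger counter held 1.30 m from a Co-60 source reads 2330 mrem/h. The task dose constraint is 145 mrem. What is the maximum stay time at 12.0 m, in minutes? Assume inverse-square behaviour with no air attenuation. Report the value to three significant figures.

318 min

By the inverse-square law, rate at 12.0 m:
2330 × (1.30/12.0)² = 2330 × 0.01174 = 27.35 mrem/h.
Stay time = 145 mrem ÷ 27.35 mrem/h = 5.302 h = 318.1 min.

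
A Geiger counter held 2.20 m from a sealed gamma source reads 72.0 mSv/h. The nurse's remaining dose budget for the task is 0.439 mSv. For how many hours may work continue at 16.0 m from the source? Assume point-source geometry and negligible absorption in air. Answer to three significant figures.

By the inverse-square law, rate at 16.0 m:
(2.20/16.0)² = 0.01891, so 72.0 × 0.01891 = 1.362 mSv/h.
Stay time = 0.439 mSv ÷ 1.362 mSv/h = 0.3223 h.

0.322 h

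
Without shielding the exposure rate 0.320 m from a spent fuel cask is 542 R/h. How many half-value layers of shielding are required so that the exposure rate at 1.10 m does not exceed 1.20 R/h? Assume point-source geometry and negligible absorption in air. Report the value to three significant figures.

5.26 half-value layers

At 1.10 m, distance alone gives 542 × (0.320/1.10)² = 542 × 0.08463 = 45.87 R/h.
Further attenuation needed: 45.87/1.20 = 38.23.
n = log₂(38.23) = 5.257 half-value layers.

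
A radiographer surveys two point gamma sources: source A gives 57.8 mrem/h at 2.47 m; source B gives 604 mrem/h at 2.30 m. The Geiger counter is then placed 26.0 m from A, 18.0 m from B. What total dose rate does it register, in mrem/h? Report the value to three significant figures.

Each source contributes Iᵢ·(dᵢ/rᵢ)²; contributions add.
A: 57.8 × (2.47/26.0)² = 0.5216 mrem/h
B: 604 × (2.30/18.0)² = 9.862 mrem/h
Total = 0.5216 + 9.862 = 10.38 mrem/h.

10.4 mrem/h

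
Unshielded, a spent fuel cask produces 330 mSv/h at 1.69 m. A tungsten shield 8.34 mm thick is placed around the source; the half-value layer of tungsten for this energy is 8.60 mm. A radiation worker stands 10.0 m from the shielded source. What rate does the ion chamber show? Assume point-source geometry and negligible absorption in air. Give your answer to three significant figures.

Distance alone: 330 × (1.69/10.0)² = 330 × 0.02856 = 9.425 mSv/h.
Shield: 8.34/8.60 = 0.9698 half-value layers → attenuation 2^(−0.9698) = 0.5106.
Combined: 9.425 × 0.5106 = 4.812 mSv/h.

4.81 mSv/h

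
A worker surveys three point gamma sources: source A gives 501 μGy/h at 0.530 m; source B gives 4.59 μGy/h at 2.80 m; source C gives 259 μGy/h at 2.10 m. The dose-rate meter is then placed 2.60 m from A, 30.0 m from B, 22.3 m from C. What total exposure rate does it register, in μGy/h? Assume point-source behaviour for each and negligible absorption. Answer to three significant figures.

23.2 μGy/h

Each source contributes Iᵢ·(dᵢ/rᵢ)²; contributions add.
A: 501 × (0.530/2.60)² = 20.82 μGy/h
B: 4.59 × (2.80/30.0)² = 0.03998 μGy/h
C: 259 × (2.10/22.3)² = 2.297 μGy/h
Total = 20.82 + 0.03998 + 2.297 = 23.16 μGy/h.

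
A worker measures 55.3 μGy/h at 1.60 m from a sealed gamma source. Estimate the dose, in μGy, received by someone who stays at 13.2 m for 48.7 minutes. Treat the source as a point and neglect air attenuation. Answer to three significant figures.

0.659 μGy

By the inverse-square law, rate at 13.2 m:
(1.60/13.2)² = 0.01469, so 55.3 × 0.01469 = 0.8124 μGy/h.
Dose = rate × time = 0.8124 μGy/h × 0.8117 h = 0.6594 μGy.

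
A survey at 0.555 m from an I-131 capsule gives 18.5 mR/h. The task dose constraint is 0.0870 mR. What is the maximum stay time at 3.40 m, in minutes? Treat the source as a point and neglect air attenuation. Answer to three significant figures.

Applying the 1/r² law, rate at 3.40 m:
(0.555/3.40)² = 0.02665, so 18.5 × 0.02665 = 0.4930 mR/h.
Stay time = 0.0870 mR ÷ 0.4930 mR/h = 0.1765 h = 10.59 min.

10.6 min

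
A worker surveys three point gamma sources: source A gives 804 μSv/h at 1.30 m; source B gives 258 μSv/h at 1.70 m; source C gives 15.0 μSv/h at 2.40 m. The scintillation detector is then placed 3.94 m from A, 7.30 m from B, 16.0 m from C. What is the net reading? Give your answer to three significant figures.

By superposition, sum each source's inverse-square contribution:
A: 804 × (1.30/3.94)² = 87.53 μSv/h
B: 258 × (1.70/7.30)² = 13.99 μSv/h
C: 15.0 × (2.40/16.0)² = 0.3375 μSv/h
Total = 87.53 + 13.99 + 0.3375 = 101.9 μSv/h.

102 μSv/h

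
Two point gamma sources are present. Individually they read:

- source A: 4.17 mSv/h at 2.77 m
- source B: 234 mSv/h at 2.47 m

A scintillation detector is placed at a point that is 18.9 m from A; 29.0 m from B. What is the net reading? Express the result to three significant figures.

By superposition, sum each source's inverse-square contribution:
A: 4.17 × (2.77/18.9)² = 0.08957 mSv/h
B: 234 × (2.47/29.0)² = 1.698 mSv/h
Total = 0.08957 + 1.698 = 1.788 mSv/h.

1.79 mSv/h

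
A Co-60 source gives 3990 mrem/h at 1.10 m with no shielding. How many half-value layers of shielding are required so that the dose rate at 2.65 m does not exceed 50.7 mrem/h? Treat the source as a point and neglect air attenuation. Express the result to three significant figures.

3.76 half-value layers

At 2.65 m, distance alone gives 3990 × (1.10/2.65)² = 3990 × 0.1723 = 687.5 mrem/h.
Further attenuation needed: 687.5/50.7 = 13.56.
n = log₂(13.56) = 3.761 half-value layers.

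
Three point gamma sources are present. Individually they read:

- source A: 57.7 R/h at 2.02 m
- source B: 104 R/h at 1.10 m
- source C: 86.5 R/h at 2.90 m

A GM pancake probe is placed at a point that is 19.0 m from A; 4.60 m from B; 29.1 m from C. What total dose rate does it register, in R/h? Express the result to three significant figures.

7.46 R/h

By superposition, sum each source's inverse-square contribution:
A: 57.7 × (2.02/19.0)² = 0.6522 R/h
B: 104 × (1.10/4.60)² = 5.947 R/h
C: 86.5 × (2.90/29.1)² = 0.8591 R/h
Total = 0.6522 + 5.947 + 0.8591 = 7.458 R/h.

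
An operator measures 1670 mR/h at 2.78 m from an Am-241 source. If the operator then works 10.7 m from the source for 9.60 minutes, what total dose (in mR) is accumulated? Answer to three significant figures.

18.0 mR

Using I₁d₁² = I₂d₂², rate at 10.7 m:
1670 × (2.78/10.7)² = 1670 × 0.06750 = 112.7 mR/h.
Dose = rate × time = 112.7 mR/h × 0.1600 h = 18.03 mR.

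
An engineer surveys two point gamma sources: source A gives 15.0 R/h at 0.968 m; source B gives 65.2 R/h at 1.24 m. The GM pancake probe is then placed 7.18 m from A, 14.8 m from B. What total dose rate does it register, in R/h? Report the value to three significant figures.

0.730 R/h

Each source contributes Iᵢ·(dᵢ/rᵢ)²; contributions add.
A: 15.0 × (0.968/7.18)² = 0.2726 R/h
B: 65.2 × (1.24/14.8)² = 0.4577 R/h
Total = 0.2726 + 0.4577 = 0.7303 R/h.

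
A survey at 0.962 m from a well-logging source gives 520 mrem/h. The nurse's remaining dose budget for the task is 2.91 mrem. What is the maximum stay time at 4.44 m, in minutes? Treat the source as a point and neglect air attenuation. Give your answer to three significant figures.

Intensity scales as (d₁/d₂)², so rate at 4.44 m:
(0.962/4.44)² = 0.04694, so 520 × 0.04694 = 24.41 mrem/h.
Stay time = 2.91 mrem ÷ 24.41 mrem/h = 0.1192 h = 7.152 min.

7.15 min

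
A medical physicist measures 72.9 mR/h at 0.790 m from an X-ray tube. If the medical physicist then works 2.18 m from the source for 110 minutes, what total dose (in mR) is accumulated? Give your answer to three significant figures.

By the inverse-square law, rate at 2.18 m:
(0.790/2.18)² = 0.1313, so 72.9 × 0.1313 = 9.572 mR/h.
Dose = rate × time = 9.572 mR/h × 1.833 h = 17.55 mR.

17.6 mR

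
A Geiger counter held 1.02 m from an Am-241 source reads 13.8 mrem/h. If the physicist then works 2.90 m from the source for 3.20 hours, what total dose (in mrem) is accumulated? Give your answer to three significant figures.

Applying the 1/r² law, rate at 2.90 m:
(1.02/2.90)² = 0.1237, so 13.8 × 0.1237 = 1.707 mrem/h.
Dose = rate × time = 1.707 mrem/h × 3.200 h = 5.462 mrem.

5.46 mrem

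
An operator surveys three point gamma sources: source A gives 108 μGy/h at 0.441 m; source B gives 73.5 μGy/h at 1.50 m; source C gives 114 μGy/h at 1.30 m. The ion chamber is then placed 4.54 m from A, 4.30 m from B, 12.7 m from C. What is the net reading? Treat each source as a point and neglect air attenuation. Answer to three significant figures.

By superposition, sum each source's inverse-square contribution:
A: 108 × (0.441/4.54)² = 1.019 μGy/h
B: 73.5 × (1.50/4.30)² = 8.944 μGy/h
C: 114 × (1.30/12.7)² = 1.194 μGy/h
Total = 1.019 + 8.944 + 1.194 = 11.16 μGy/h.

11.2 μGy/h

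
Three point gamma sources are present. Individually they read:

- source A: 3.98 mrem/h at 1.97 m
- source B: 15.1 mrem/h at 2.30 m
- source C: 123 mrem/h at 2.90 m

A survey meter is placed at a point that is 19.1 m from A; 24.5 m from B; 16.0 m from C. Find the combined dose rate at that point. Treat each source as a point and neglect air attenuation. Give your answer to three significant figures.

Each source contributes Iᵢ·(dᵢ/rᵢ)²; contributions add.
A: 3.98 × (1.97/19.1)² = 0.04234 mrem/h
B: 15.1 × (2.30/24.5)² = 0.1331 mrem/h
C: 123 × (2.90/16.0)² = 4.041 mrem/h
Total = 0.04234 + 0.1331 + 4.041 = 4.216 mrem/h.

4.22 mrem/h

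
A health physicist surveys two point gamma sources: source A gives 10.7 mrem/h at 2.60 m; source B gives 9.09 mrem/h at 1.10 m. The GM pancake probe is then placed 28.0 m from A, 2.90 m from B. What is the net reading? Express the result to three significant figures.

By superposition, sum each source's inverse-square contribution:
A: 10.7 × (2.60/28.0)² = 0.09226 mrem/h
B: 9.09 × (1.10/2.90)² = 1.308 mrem/h
Total = 0.09226 + 1.308 = 1.400 mrem/h.

1.40 mrem/h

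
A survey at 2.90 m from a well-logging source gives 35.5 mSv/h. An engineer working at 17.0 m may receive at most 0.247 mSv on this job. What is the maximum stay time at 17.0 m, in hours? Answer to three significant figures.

0.239 h

Applying the 1/r² law, rate at 17.0 m:
35.5 × (2.90/17.0)² = 35.5 × 0.02910 = 1.033 mSv/h.
Stay time = 0.247 mSv ÷ 1.033 mSv/h = 0.2391 h.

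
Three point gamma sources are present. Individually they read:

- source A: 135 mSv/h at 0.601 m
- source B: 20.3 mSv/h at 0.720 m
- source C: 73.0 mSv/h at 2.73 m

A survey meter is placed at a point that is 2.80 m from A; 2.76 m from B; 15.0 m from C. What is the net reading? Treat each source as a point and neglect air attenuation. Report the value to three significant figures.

10.0 mSv/h

Each source contributes Iᵢ·(dᵢ/rᵢ)²; contributions add.
A: 135 × (0.601/2.80)² = 6.220 mSv/h
B: 20.3 × (0.720/2.76)² = 1.381 mSv/h
C: 73.0 × (2.73/15.0)² = 2.418 mSv/h
Total = 6.220 + 1.381 + 2.418 = 10.02 mSv/h.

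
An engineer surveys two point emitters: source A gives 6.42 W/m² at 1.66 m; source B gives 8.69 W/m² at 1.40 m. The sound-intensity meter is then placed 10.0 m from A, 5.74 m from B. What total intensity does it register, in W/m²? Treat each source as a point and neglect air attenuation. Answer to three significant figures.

By superposition, sum each source's inverse-square contribution:
A: 6.42 × (1.66/10.0)² = 0.1769 W/m²
B: 8.69 × (1.40/5.74)² = 0.5170 W/m²
Total = 0.1769 + 0.5170 = 0.6939 W/m².

0.694 W/m²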